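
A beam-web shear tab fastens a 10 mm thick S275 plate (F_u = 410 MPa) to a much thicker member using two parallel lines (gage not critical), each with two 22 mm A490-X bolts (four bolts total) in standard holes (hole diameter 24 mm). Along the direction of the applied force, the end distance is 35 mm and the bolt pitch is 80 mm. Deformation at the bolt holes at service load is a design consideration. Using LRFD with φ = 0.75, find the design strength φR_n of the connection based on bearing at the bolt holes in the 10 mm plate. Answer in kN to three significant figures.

Per bolt r_n = 1.2 l_c t F_u ≤ 2.4 d t F_u; upper limit = 2.4 × 22 × 10 × 410 / 1000 = 216.5 kN.
Edge bolt: l_c = 35 − 24/2 = 23 mm → 1.2 × 23 × 10 × 410 / 1000 = 113.2 → r_n = 113.2 kN.
Interior bolts: l_c = 80 − 24 = 56 mm → 1.2 × 56 × 10 × 410 / 1000 = 275.5 → r_n = 216.5 kN.
R_n = 2 × 113.2 + 2 × 216.5 = 659.3 kN.
Design strength φR_n = 0.75 × 659.3 = 494 kN.

494 kN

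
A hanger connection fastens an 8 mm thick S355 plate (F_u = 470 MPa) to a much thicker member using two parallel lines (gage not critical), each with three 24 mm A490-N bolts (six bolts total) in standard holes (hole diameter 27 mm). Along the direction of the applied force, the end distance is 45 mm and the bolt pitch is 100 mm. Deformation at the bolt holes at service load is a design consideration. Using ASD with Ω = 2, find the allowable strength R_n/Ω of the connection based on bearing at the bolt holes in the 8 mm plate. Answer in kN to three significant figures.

575 kN

Per bolt r_n = 1.2 l_c t F_u ≤ 2.4 d t F_u; upper limit = 2.4 × 24 × 8 × 470 / 1000 = 216.6 kN.
Edge bolt: l_c = 45 − 27/2 = 31.5 mm → 1.2 × 31.5 × 8 × 470 / 1000 = 142.1 → r_n = 142.1 kN.
Interior bolts: l_c = 100 − 27 = 73 mm → 1.2 × 73 × 8 × 470 / 1000 = 329.4 → r_n = 216.6 kN.
R_n = 2 × 142.1 + 4 × 216.6 = 1151 kN.
Allowable strength R_n/Ω = 1151 / 2 = 575 kN.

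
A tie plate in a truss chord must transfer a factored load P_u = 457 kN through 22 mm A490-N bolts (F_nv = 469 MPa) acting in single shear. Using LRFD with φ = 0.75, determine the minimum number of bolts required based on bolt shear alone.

4 bolts

A_b = π·22²/4 = 380.1 mm².
Per-bolt design strength φR_n = 0.75 × 469 × 380.1 × 1 / 1000 = 133.7 kN.
n ≥ 457 / 133.7 = 3.418 → use 4 bolts.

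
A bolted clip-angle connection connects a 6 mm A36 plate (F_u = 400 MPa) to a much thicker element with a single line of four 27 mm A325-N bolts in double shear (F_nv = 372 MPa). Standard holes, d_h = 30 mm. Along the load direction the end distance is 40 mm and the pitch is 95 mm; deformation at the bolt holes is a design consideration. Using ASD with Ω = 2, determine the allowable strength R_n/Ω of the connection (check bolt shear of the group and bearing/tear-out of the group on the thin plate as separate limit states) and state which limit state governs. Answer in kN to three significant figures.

269 kN (bearing governs)

Bolt shear: A_b = π·27²/4 = 572.6 mm²; R_n = 372 × 572.6 × 4 × 2 / 1000 = 1704 kN → 1704 / 2 = 852 kN.
Bearing (1.2 l_c t F_u ≤ 2.4 d t F_u): upper limit = 2.4·27·6·400 / 1000 = 155.5 kN.
  Edge l_c = 40 − 30/2 = 25 → r_n = 72 kN; interior l_c = 95 − 30 = 65 → r_n = 155.5 kN.
  R_n,bearing = 1·72 + 3·155.5 = 538.6 kN → 538.6 / 2 = 269 kN.
Bearing governs: 269 kN.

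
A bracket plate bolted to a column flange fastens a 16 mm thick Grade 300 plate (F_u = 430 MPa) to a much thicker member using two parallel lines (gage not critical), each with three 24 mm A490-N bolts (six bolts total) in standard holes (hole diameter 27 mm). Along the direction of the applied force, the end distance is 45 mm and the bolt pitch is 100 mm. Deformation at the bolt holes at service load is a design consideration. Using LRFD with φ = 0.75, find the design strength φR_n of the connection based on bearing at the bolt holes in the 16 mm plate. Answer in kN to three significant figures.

1580 kN

Per bolt r_n = 1.2 l_c t F_u ≤ 2.4 d t F_u; upper limit = 2.4 × 24 × 16 × 430 / 1000 = 396.3 kN.
Edge bolt: l_c = 45 − 27/2 = 31.5 mm → 1.2 × 31.5 × 16 × 430 / 1000 = 260.1 → r_n = 260.1 kN.
Interior bolts: l_c = 100 − 27 = 73 mm → 1.2 × 73 × 16 × 430 / 1000 = 602.7 → r_n = 396.3 kN.
R_n = 2 × 260.1 + 4 × 396.3 = 2105 kN.
Design strength φR_n = 0.75 × 2105 = 1580 kN.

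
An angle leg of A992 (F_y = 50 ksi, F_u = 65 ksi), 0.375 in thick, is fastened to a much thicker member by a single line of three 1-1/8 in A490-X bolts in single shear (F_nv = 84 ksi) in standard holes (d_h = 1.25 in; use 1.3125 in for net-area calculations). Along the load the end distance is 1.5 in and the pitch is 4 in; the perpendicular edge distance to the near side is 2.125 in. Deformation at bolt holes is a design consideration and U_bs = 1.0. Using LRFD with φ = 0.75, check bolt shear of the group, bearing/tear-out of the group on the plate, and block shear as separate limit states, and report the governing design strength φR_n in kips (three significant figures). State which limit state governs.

Bolt shear: A_b = π·1.125²/4 = 0.994 in²; R_n = 84 × 0.994 × 3 × 1 = 250.5 kips → 0.75 × 250.5 = 188 kips.
Bearing: edge l_c = 0.875, r_n = 25.59 kips; interior l_c = 2.75, r_n = 65.81 kips; R_n = 25.59 + 2·65.81 = 157.2 kips → 118 kips.
Block shear: A_gv = 3.562, A_nv = 2.332, A_nt = 0.5508 in²; R_n = min(0.6F_uA_nv, 0.6F_yA_gv) + U_bs·F_u·A_nt = 126.8 kips → 95.1 kips.
Block shear governs: 95.1 kips.

95.1 kips (block shear governs)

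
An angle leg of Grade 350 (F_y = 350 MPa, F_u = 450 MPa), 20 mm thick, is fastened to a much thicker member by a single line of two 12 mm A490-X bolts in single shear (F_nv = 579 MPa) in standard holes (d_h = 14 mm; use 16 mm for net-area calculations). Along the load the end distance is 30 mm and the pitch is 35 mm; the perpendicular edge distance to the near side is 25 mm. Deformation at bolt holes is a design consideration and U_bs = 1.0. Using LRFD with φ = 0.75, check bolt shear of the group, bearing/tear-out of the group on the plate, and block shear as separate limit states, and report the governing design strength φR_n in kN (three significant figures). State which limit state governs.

Bolt shear: A_b = π·12²/4 = 113.1 mm²; R_n = 579 × 113.1 × 2 × 1 / 1000 = 131 kN → 0.75 × 131 = 98.2 kN.
Bearing: edge l_c = 23, r_n = 248.4 kN; interior l_c = 21, r_n = 226.8 kN; R_n = 248.4 + 1·226.8 = 475.2 kN → 356 kN.
Block shear: A_gv = 1300, A_nv = 820, A_nt = 340 mm²; R_n = min(0.6F_uA_nv, 0.6F_yA_gv) + U_bs·F_u·A_nt = 374.4 kN → 281 kN.
Bolt shear governs: 98.2 kN.

98.2 kN (bolt shear governs)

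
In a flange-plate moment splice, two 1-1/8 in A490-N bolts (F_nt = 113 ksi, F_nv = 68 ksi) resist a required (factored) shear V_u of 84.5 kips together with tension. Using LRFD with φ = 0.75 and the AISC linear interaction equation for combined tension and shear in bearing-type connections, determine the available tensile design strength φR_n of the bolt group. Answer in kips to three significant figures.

A_b = π·1.125²/4 = 0.994 in²; f_rv = 84.5 / (2 × 0.994) = 42.5 ksi.
F'_nt = 1.3 F_nt − (F_nt / φF_nv) f_rv = 1.3·113 − (113/(0.75·68))·42.5 = 52.72 ksi, capped at F_nt → F'_nt = 52.72 ksi.
R_n = F'_nt · A_b · n = 52.72 × 0.994 × 2 = 104.8 kips.
Design strength φR_n = 0.75 × 104.8 = 78.6 kips.

78.6 kips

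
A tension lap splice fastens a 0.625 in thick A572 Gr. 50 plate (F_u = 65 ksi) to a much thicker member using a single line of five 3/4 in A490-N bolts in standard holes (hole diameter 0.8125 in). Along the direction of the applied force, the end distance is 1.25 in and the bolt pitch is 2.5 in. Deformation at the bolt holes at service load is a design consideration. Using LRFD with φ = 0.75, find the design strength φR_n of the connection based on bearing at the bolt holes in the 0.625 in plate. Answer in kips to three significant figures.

250 kips

Per bolt r_n = 1.2 l_c t F_u ≤ 2.4 d t F_u; upper limit = 2.4 × 0.75 × 0.625 × 65 = 73.12 kips.
Edge bolt: l_c = 1.25 − 0.8125/2 = 0.8438 in → 1.2 × 0.8438 × 0.625 × 65 = 41.13 → r_n = 41.13 kips.
Interior bolts: l_c = 2.5 − 0.8125 = 1.688 in → 1.2 × 1.688 × 0.625 × 65 = 82.27 → r_n = 73.12 kips.
R_n = 1 × 41.13 + 4 × 73.12 = 333.6 kips.
Design strength φR_n = 0.75 × 333.6 = 250 kips.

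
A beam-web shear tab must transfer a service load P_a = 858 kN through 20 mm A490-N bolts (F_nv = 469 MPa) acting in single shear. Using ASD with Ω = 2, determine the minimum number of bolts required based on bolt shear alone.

A_b = π·20²/4 = 314.2 mm².
Per-bolt allowable strength R_n/Ω = 469 × 314.2 × 1 / 1000 / 2 = 73.67 kN.
n ≥ 858 / 73.67 = 11.65 → use 12 bolts.

12 bolts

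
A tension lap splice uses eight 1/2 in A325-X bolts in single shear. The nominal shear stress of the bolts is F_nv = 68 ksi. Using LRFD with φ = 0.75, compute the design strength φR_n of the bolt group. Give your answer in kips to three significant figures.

80.1 kips

A_b = π × 0.5² / 4 = 0.1963 in².
R_n = F_nv · A_b · n · n_s = 68 × 0.1963 × 8 × 1 = 106.8 kips.
Design strength φR_n = 0.75 × 106.8 = 80.1 kips.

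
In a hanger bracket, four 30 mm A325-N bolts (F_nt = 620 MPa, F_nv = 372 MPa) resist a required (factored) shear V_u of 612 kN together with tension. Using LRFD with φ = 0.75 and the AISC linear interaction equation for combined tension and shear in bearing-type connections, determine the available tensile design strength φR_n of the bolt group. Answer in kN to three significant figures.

A_b = π·30²/4 = 706.9 mm²; f_rv = 612 × 1000 / (4 × 706.9) = 216.5 MPa.
F'_nt = 1.3 F_nt − (F_nt / φF_nv) f_rv = 1.3·620 − (620/(0.75·372))·216.5 = 325 MPa, capped at F_nt → F'_nt = 325 MPa.
R_n = F'_nt · A_b · n = 325 × 706.9 × 4 / 1000 = 918.9 kN.
Design strength φR_n = 0.75 × 918.9 = 689 kN.

689 kN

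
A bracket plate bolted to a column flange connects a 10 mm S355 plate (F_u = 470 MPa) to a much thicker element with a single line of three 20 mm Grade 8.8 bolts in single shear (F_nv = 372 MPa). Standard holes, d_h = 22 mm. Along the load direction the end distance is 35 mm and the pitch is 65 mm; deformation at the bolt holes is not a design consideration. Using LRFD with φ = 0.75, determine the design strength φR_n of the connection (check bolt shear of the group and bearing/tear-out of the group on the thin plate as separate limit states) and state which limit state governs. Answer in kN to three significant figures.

263 kN (bolt shear governs)

Bolt shear: A_b = π·20²/4 = 314.2 mm²; R_n = 372 × 314.2 × 3 × 1 / 1000 = 350.6 kN → 0.75 × 350.6 = 263 kN.
Bearing (1.5 l_c t F_u ≤ 3.0 d t F_u): upper limit = 3.0·20·10·470 / 1000 = 282 kN.
  Edge l_c = 35 − 22/2 = 24 → r_n = 169.2 kN; interior l_c = 65 − 22 = 43 → r_n = 282 kN.
  R_n,bearing = 1·169.2 + 2·282 = 733.2 kN → 0.75 × 733.2 = 550 kN.
Bolt shear governs: 263 kN.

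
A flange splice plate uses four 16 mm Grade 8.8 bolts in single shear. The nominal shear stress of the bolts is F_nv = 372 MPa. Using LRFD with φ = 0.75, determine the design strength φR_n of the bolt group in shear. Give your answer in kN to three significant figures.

A_b = π × 16² / 4 = 201.1 mm².
R_n = F_nv · A_b · n · n_s = 372 × 201.1 × 4 × 1 / 1000 = 299.2 kN.
Design strength φR_n = 0.75 × 299.2 = 224 kN.

224 kN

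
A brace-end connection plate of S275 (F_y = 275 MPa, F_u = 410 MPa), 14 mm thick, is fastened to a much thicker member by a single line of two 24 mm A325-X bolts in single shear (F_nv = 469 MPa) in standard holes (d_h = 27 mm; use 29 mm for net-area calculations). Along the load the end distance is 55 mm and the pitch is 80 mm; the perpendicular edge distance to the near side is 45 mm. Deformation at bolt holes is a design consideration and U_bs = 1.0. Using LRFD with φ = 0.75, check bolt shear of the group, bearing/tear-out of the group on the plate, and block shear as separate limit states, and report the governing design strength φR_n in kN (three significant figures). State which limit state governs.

318 kN (bolt shear governs)

Bolt shear: A_b = π·24²/4 = 452.4 mm²; R_n = 469 × 452.4 × 2 × 1 / 1000 = 424.3 kN → 0.75 × 424.3 = 318 kN.
Bearing: edge l_c = 41.5, r_n = 285.9 kN; interior l_c = 53, r_n = 330.6 kN; R_n = 285.9 + 1·330.6 = 616.5 kN → 462 kN.
Block shear: A_gv = 1890, A_nv = 1281, A_nt = 427 mm²; R_n = min(0.6F_uA_nv, 0.6F_yA_gv) + U_bs·F_u·A_nt = 486.9 kN → 365 kN.
Bolt shear governs: 318 kN.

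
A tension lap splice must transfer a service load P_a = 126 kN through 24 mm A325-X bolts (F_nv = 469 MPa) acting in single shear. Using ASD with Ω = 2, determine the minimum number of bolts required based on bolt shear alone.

A_b = π·24²/4 = 452.4 mm².
Per-bolt allowable strength R_n/Ω = 469 × 452.4 × 1 / 1000 / 2 = 106.1 kN.
n ≥ 126 / 106.1 = 1.188 → use 2 bolts.

2 bolts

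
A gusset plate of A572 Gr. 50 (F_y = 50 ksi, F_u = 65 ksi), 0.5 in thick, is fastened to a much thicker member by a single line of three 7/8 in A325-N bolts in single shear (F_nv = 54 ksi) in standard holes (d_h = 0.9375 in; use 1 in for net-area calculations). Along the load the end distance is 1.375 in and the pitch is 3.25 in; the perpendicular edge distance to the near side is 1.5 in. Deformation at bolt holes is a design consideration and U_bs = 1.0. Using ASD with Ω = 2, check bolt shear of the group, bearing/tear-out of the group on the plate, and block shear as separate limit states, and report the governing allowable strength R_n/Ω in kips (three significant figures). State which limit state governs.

48.7 kips (bolt shear governs)

Bolt shear: A_b = π·0.875²/4 = 0.6013 in²; R_n = 54 × 0.6013 × 3 × 1 = 97.41 kips → 97.41 / 2 = 48.7 kips.
Bearing: edge l_c = 0.9062, r_n = 35.34 kips; interior l_c = 2.312, r_n = 68.25 kips; R_n = 35.34 + 2·68.25 = 171.8 kips → 85.9 kips.
Block shear: A_gv = 3.938, A_nv = 2.688, A_nt = 0.5 in²; R_n = min(0.6F_uA_nv, 0.6F_yA_gv) + U_bs·F_u·A_nt = 137.3 kips → 68.7 kips.
Bolt shear governs: 48.7 kips.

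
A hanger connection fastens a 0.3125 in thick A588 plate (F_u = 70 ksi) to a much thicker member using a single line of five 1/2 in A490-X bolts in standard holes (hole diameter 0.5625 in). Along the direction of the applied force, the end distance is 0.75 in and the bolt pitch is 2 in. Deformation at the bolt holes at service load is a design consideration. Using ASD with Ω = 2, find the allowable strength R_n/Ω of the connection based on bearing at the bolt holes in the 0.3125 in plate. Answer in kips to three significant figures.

58.7 kips

Per bolt r_n = 1.2 l_c t F_u ≤ 2.4 d t F_u; upper limit = 2.4 × 0.5 × 0.3125 × 70 = 26.25 kips.
Edge bolt: l_c = 0.75 − 0.5625/2 = 0.4688 in → 1.2 × 0.4688 × 0.3125 × 70 = 12.3 → r_n = 12.3 kips.
Interior bolts: l_c = 2 − 0.5625 = 1.438 in → 1.2 × 1.438 × 0.3125 × 70 = 37.73 → r_n = 26.25 kips.
R_n = 1 × 12.3 + 4 × 26.25 = 117.3 kips.
Allowable strength R_n/Ω = 117.3 / 2 = 58.7 kips.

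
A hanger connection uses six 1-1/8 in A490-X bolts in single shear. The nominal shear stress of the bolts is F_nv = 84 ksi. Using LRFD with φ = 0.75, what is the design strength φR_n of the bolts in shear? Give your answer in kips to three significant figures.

376 kips

A_b = π × 1.125² / 4 = 0.994 in².
R_n = F_nv · A_b · n · n_s = 84 × 0.994 × 6 × 1 = 501 kips.
Design strength φR_n = 0.75 × 501 = 376 kips.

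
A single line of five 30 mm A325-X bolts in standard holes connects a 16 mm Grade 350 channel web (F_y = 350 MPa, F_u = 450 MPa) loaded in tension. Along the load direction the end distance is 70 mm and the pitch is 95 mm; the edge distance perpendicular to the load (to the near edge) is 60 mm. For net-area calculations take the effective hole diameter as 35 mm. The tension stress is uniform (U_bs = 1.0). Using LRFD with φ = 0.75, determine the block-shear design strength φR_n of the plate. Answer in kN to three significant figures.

Shear plane L_v = 70 + 4·95 = 450 mm; A_gv = 450 × 16 = 7200 mm².
A_nv = (450 − 4.5·35) × 16 = 4680 mm².
A_nt = (60 − 0.5·35) × 16 = 680 mm².
0.6 F_u A_nv = 1264 kN; 0.6 F_y A_gv = 1512 kN → shear rupture governs the shear term.
R_n = 1264 + 1.0 × 450 × 680 / 1000 = 1570 kN.
Design strength φR_n = 0.75 × 1570 = 1180 kN.

1180 kN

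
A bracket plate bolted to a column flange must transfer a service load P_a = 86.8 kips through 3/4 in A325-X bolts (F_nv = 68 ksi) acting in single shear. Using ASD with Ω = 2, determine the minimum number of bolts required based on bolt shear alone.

A_b = π·0.75²/4 = 0.4418 in².
Per-bolt allowable strength R_n/Ω = 68 × 0.4418 × 1 / 2 = 15.02 kips.
n ≥ 86.8 / 15.02 = 5.779 → use 6 bolts.

6 bolts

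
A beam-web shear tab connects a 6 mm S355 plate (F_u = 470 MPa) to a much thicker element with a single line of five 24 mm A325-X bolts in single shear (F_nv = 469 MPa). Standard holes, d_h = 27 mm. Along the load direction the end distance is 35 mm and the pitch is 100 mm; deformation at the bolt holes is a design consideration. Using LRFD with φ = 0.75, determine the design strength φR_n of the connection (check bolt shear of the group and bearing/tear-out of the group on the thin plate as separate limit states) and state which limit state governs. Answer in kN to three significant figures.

Bolt shear: A_b = π·24²/4 = 452.4 mm²; R_n = 469 × 452.4 × 5 × 1 / 1000 = 1061 kN → 0.75 × 1061 = 796 kN.
Bearing (1.2 l_c t F_u ≤ 2.4 d t F_u): upper limit = 2.4·24·6·470 / 1000 = 162.4 kN.
  Edge l_c = 35 − 27/2 = 21.5 → r_n = 72.76 kN; interior l_c = 100 − 27 = 73 → r_n = 162.4 kN.
  R_n,bearing = 1·72.76 + 4·162.4 = 722.5 kN → 0.75 × 722.5 = 542 kN.
Bearing governs: 542 kN.

542 kN (bearing governs)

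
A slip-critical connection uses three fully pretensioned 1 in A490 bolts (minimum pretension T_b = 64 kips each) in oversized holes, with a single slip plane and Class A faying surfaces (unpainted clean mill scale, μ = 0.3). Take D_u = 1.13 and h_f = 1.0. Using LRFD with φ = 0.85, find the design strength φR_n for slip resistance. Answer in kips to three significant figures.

R_n = μ · D_u · h_f · T_b · n_s · n_b = 0.3 × 1.13 × 1.0 × 64 × 1 × 3 = 65.09 kips.
Design strength φR_n = 0.85 × 65.09 = 55.3 kips.

55.3 kips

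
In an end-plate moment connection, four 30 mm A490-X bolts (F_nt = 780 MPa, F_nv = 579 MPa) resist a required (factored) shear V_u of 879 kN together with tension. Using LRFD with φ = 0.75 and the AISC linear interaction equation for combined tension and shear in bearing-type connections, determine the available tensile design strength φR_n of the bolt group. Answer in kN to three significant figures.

A_b = π·30²/4 = 706.9 mm²; f_rv = 879 × 1000 / (4 × 706.9) = 310.9 MPa.
F'_nt = 1.3 F_nt − (F_nt / φF_nv) f_rv = 1.3·780 − (780/(0.75·579))·310.9 = 455.6 MPa, capped at F_nt → F'_nt = 455.6 MPa.
R_n = F'_nt · A_b · n = 455.6 × 706.9 × 4 / 1000 = 1288 kN.
Design strength φR_n = 0.75 × 1288 = 966 kN.

966 kN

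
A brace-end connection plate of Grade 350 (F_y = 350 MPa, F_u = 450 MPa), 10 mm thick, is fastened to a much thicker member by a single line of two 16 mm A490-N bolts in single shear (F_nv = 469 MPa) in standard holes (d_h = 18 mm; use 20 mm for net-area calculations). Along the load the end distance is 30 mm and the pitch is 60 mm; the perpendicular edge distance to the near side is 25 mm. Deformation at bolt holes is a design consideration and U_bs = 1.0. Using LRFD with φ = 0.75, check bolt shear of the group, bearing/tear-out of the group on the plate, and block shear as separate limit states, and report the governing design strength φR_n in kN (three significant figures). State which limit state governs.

141 kN (bolt shear governs)

Bolt shear: A_b = π·16²/4 = 201.1 mm²; R_n = 469 × 201.1 × 2 × 1 / 1000 = 188.6 kN → 0.75 × 188.6 = 141 kN.
Bearing: edge l_c = 21, r_n = 113.4 kN; interior l_c = 42, r_n = 172.8 kN; R_n = 113.4 + 1·172.8 = 286.2 kN → 215 kN.
Block shear: A_gv = 900, A_nv = 600, A_nt = 150 mm²; R_n = min(0.6F_uA_nv, 0.6F_yA_gv) + U_bs·F_u·A_nt = 229.5 kN → 172 kN.
Bolt shear governs: 141 kN.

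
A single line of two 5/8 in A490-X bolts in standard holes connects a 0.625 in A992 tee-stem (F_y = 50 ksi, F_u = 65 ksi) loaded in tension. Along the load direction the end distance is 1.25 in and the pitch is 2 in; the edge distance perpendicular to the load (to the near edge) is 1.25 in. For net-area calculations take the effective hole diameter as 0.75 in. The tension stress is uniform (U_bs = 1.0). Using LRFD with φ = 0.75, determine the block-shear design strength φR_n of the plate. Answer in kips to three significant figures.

65.5 kips

Shear plane L_v = 1.25 + 1·2 = 3.25 in; A_gv = 3.25 × 0.625 = 2.031 in².
A_nv = (3.25 − 1.5·0.75) × 0.625 = 1.328 in².
A_nt = (1.25 − 0.5·0.75) × 0.625 = 0.5469 in².
0.6 F_u A_nv = 51.8 kips; 0.6 F_y A_gv = 60.94 kips → shear rupture governs the shear term.
R_n = 51.8 + 1.0 × 65 × 0.5469 = 87.34 kips.
Design strength φR_n = 0.75 × 87.34 = 65.5 kips.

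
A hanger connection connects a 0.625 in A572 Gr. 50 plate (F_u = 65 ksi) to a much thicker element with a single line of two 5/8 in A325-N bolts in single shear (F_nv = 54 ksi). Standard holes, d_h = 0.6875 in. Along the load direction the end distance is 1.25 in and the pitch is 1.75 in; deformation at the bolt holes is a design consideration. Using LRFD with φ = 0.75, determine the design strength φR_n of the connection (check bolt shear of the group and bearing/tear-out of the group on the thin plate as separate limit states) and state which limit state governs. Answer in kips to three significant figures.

Bolt shear: A_b = π·0.625²/4 = 0.3068 in²; R_n = 54 × 0.3068 × 2 × 1 = 33.13 kips → 0.75 × 33.13 = 24.9 kips.
Bearing (1.2 l_c t F_u ≤ 2.4 d t F_u): upper limit = 2.4·0.625·0.625·65 = 60.94 kips.
  Edge l_c = 1.25 − 0.6875/2 = 0.9062 → r_n = 44.18 kips; interior l_c = 1.75 − 0.6875 = 1.062 → r_n = 51.8 kips.
  R_n,bearing = 1·44.18 + 1·51.8 = 95.98 kips → 0.75 × 95.98 = 72 kips.
Bolt shear governs: 24.9 kips.

24.9 kips (bolt shear governs)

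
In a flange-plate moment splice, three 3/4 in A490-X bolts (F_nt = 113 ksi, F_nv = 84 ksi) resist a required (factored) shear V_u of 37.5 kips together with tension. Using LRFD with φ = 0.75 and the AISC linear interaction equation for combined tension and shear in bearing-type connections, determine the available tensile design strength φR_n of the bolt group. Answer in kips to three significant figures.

A_b = π·0.75²/4 = 0.4418 in²; f_rv = 37.5 / (3 × 0.4418) = 28.29 ksi.
F'_nt = 1.3 F_nt − (F_nt / φF_nv) f_rv = 1.3·113 − (113/(0.75·84))·28.29 = 96.15 ksi, capped at F_nt → F'_nt = 96.15 ksi.
R_n = F'_nt · A_b · n = 96.15 × 0.4418 × 3 = 127.4 kips.
Design strength φR_n = 0.75 × 127.4 = 95.6 kips.

95.6 kips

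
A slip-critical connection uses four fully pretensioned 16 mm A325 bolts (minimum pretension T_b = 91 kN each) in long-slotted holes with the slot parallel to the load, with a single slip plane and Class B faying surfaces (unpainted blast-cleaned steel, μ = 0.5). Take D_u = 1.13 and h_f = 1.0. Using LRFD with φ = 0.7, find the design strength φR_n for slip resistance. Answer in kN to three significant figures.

144 kN

R_n = μ · D_u · h_f · T_b · n_s · n_b = 0.5 × 1.13 × 1.0 × 91 × 1 × 4 = 205.7 kN.
Design strength φR_n = 0.7 × 205.7 = 144 kN.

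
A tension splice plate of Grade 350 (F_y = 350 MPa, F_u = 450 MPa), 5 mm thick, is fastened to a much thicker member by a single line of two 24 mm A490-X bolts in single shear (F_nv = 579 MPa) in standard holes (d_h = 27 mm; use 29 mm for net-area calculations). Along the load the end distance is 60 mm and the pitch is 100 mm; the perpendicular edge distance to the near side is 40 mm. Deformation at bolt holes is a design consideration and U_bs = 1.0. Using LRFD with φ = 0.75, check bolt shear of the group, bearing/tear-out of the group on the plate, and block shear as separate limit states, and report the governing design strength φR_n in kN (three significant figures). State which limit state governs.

161 kN (block shear governs)

Bolt shear: A_b = π·24²/4 = 452.4 mm²; R_n = 579 × 452.4 × 2 × 1 / 1000 = 523.9 kN → 0.75 × 523.9 = 393 kN.
Bearing: edge l_c = 46.5, r_n = 125.5 kN; interior l_c = 73, r_n = 129.6 kN; R_n = 125.5 + 1·129.6 = 255.1 kN → 191 kN.
Block shear: A_gv = 800, A_nv = 582.5, A_nt = 127.5 mm²; R_n = min(0.6F_uA_nv, 0.6F_yA_gv) + U_bs·F_u·A_nt = 214.7 kN → 161 kN.
Block shear governs: 161 kN.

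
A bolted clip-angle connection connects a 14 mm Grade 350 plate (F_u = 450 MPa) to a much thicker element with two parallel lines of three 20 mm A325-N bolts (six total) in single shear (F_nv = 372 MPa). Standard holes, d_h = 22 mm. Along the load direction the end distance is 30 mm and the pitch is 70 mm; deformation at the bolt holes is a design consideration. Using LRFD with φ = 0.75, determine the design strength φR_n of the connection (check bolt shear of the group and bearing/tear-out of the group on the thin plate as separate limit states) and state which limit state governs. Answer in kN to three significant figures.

526 kN (bolt shear governs)

Bolt shear: A_b = π·20²/4 = 314.2 mm²; R_n = 372 × 314.2 × 6 × 1 / 1000 = 701.2 kN → 0.75 × 701.2 = 526 kN.
Bearing (1.2 l_c t F_u ≤ 2.4 d t F_u): upper limit = 2.4·20·14·450 / 1000 = 302.4 kN.
  Edge l_c = 30 − 22/2 = 19 → r_n = 143.6 kN; interior l_c = 70 − 22 = 48 → r_n = 302.4 kN.
  R_n,bearing = 2·143.6 + 4·302.4 = 1497 kN → 0.75 × 1497 = 1120 kN.
Bolt shear governs: 526 kN.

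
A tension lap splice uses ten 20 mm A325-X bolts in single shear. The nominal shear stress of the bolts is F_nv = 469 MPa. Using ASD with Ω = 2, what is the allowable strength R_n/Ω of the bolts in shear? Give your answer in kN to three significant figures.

737 kN

A_b = π × 20² / 4 = 314.2 mm².
R_n = F_nv · A_b · n · n_s = 469 × 314.2 × 10 × 1 / 1000 = 1473 kN.
Allowable strength R_n/Ω = 1473 / 2 = 737 kN.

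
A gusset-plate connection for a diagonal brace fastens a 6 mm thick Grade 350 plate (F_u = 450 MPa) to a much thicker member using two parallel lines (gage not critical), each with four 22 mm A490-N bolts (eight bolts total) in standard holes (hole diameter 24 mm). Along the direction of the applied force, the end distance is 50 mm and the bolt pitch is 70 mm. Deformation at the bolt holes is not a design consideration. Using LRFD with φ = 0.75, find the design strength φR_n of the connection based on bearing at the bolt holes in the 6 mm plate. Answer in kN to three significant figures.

1030 kN

Per bolt r_n = 1.5 l_c t F_u ≤ 3.0 d t F_u; upper limit = 3.0 × 22 × 6 × 450 / 1000 = 178.2 kN.
Edge bolt: l_c = 50 − 24/2 = 38 mm → 1.5 × 38 × 6 × 450 / 1000 = 153.9 → r_n = 153.9 kN.
Interior bolts: l_c = 70 − 24 = 46 mm → 1.5 × 46 × 6 × 450 / 1000 = 186.3 → r_n = 178.2 kN.
R_n = 2 × 153.9 + 6 × 178.2 = 1377 kN.
Design strength φR_n = 0.75 × 1377 = 1030 kN.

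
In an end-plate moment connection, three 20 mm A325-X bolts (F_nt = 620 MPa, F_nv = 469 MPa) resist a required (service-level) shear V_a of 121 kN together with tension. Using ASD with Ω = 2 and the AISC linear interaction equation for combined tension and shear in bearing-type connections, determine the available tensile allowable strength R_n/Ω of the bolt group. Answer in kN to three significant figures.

A_b = π·20²/4 = 314.2 mm²; f_rv = 121 × 1000 / (3 × 314.2) = 128.4 MPa.
F'_nt = 1.3 F_nt − (Ω F_nt / F_nv) f_rv = 1.3·620 − (2·620/469)·128.4 = 466.6 MPa, capped at F_nt → F'_nt = 466.6 MPa.
R_n = F'_nt · A_b · n = 466.6 × 314.2 × 3 / 1000 = 439.7 kN.
Allowable strength R_n/Ω = 439.7 / 2 = 220 kN.

220 kN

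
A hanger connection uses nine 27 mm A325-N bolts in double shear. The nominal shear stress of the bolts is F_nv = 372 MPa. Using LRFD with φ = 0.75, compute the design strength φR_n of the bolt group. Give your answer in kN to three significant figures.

A_b = π × 27² / 4 = 572.6 mm².
R_n = F_nv · A_b · n · n_s = 372 × 572.6 × 9 × 2 / 1000 = 3834 kN.
Design strength φR_n = 0.75 × 3834 = 2880 kN.

2880 kN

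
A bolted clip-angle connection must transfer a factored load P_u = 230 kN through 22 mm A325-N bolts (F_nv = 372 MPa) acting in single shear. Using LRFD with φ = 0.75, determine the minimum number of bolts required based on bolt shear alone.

A_b = π·22²/4 = 380.1 mm².
Per-bolt design strength φR_n = 0.75 × 372 × 380.1 × 1 / 1000 = 106.1 kN.
n ≥ 230 / 106.1 = 2.169 → use 3 bolts.

3 bolts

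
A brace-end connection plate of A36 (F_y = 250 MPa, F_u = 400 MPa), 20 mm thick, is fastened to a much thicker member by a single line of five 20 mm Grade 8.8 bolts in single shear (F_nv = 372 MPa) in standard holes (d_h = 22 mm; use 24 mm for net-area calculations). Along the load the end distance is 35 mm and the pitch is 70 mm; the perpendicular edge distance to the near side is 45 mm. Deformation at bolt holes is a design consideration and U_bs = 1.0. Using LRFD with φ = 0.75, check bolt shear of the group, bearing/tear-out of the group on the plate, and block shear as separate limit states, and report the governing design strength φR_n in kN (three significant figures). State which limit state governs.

Bolt shear: A_b = π·20²/4 = 314.2 mm²; R_n = 372 × 314.2 × 5 × 1 / 1000 = 584.3 kN → 0.75 × 584.3 = 438 kN.
Bearing: edge l_c = 24, r_n = 230.4 kN; interior l_c = 48, r_n = 384 kN; R_n = 230.4 + 4·384 = 1766 kN → 1320 kN.
Block shear: A_gv = 6300, A_nv = 4140, A_nt = 660 mm²; R_n = min(0.6F_uA_nv, 0.6F_yA_gv) + U_bs·F_u·A_nt = 1209 kN → 907 kN.
Bolt shear governs: 438 kN.

438 kN (bolt shear governs)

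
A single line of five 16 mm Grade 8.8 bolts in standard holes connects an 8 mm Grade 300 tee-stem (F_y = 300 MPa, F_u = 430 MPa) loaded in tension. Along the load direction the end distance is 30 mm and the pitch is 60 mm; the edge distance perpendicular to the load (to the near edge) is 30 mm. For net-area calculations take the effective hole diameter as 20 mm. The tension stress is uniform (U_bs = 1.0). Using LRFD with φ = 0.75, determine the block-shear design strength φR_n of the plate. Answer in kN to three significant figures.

330 kN

Shear plane L_v = 30 + 4·60 = 270 mm; A_gv = 270 × 8 = 2160 mm².
A_nv = (270 − 4.5·20) × 8 = 1440 mm².
A_nt = (30 − 0.5·20) × 8 = 160 mm².
0.6 F_u A_nv = 371.5 kN; 0.6 F_y A_gv = 388.8 kN → shear rupture governs the shear term.
R_n = 371.5 + 1.0 × 430 × 160 / 1000 = 440.3 kN.
Design strength φR_n = 0.75 × 440.3 = 330 kN.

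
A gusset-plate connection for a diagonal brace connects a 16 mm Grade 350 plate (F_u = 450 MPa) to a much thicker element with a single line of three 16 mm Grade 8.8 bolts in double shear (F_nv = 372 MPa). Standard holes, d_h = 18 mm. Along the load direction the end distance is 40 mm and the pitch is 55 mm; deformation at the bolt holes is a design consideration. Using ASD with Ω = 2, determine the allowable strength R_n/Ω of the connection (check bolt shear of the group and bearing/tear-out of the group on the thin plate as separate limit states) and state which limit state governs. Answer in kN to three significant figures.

Bolt shear: A_b = π·16²/4 = 201.1 mm²; R_n = 372 × 201.1 × 3 × 2 / 1000 = 448.8 kN → 448.8 / 2 = 224 kN.
Bearing (1.2 l_c t F_u ≤ 2.4 d t F_u): upper limit = 2.4·16·16·450 / 1000 = 276.5 kN.
  Edge l_c = 40 − 18/2 = 31 → r_n = 267.8 kN; interior l_c = 55 − 18 = 37 → r_n = 276.5 kN.
  R_n,bearing = 1·267.8 + 2·276.5 = 820.8 kN → 820.8 / 2 = 410 kN.
Bolt shear governs: 224 kN.

224 kN (bolt shear governs)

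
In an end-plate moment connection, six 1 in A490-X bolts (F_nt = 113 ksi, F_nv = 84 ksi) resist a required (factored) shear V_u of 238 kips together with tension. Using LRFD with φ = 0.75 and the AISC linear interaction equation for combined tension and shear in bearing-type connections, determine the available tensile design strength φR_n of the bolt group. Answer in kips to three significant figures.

199 kips

A_b = π·1²/4 = 0.7854 in²; f_rv = 238 / (6 × 0.7854) = 50.51 ksi.
F'_nt = 1.3 F_nt − (F_nt / φF_nv) f_rv = 1.3·113 − (113/(0.75·84))·50.51 = 56.31 ksi, capped at F_nt → F'_nt = 56.31 ksi.
R_n = F'_nt · A_b · n = 56.31 × 0.7854 × 6 = 265.4 kips.
Design strength φR_n = 0.75 × 265.4 = 199 kips.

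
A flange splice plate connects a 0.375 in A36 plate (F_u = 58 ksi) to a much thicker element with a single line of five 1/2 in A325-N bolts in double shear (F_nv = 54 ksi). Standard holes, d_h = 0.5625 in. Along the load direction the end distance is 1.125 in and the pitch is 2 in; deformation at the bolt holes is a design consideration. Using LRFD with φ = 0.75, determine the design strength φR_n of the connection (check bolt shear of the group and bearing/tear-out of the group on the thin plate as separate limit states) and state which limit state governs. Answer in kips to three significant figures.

79.5 kips (bolt shear governs)

Bolt shear: A_b = π·0.5²/4 = 0.1963 in²; R_n = 54 × 0.1963 × 5 × 2 = 106 kips → 0.75 × 106 = 79.5 kips.
Bearing (1.2 l_c t F_u ≤ 2.4 d t F_u): upper limit = 2.4·0.5·0.375·58 = 26.1 kips.
  Edge l_c = 1.125 − 0.5625/2 = 0.8438 → r_n = 22.02 kips; interior l_c = 2 − 0.5625 = 1.438 → r_n = 26.1 kips.
  R_n,bearing = 1·22.02 + 4·26.1 = 126.4 kips → 0.75 × 126.4 = 94.8 kips.
Bolt shear governs: 79.5 kips.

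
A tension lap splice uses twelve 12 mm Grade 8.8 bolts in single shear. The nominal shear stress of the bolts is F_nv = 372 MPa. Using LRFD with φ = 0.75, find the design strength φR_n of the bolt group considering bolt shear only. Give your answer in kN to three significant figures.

A_b = π × 12² / 4 = 113.1 mm².
R_n = F_nv · A_b · n · n_s = 372 × 113.1 × 12 × 1 / 1000 = 504.9 kN.
Design strength φR_n = 0.75 × 504.9 = 379 kN.

379 kN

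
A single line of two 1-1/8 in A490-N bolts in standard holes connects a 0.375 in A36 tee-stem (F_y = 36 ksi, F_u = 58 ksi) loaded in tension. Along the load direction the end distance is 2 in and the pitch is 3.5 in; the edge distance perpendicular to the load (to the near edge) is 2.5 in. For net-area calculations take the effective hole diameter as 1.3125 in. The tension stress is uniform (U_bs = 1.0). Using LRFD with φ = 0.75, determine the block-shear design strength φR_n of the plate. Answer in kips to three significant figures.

63.5 kips

Shear plane L_v = 2 + 1·3.5 = 5.5 in; A_gv = 5.5 × 0.375 = 2.062 in².
A_nv = (5.5 − 1.5·1.3125) × 0.375 = 1.324 in².
A_nt = (2.5 − 0.5·1.3125) × 0.375 = 0.6914 in².
0.6 F_u A_nv = 46.08 kips; 0.6 F_y A_gv = 44.55 kips → shear yielding governs the shear term.
R_n = 44.55 + 1.0 × 58 × 0.6914 = 84.65 kips.
Design strength φR_n = 0.75 × 84.65 = 63.5 kips.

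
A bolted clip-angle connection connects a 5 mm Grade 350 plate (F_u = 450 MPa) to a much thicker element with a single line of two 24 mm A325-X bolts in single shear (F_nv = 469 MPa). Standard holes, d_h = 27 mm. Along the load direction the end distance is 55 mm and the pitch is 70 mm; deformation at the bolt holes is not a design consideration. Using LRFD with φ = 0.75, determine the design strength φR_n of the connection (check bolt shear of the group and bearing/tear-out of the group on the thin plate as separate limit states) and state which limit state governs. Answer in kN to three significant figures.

Bolt shear: A_b = π·24²/4 = 452.4 mm²; R_n = 469 × 452.4 × 2 × 1 / 1000 = 424.3 kN → 0.75 × 424.3 = 318 kN.
Bearing (1.5 l_c t F_u ≤ 3.0 d t F_u): upper limit = 3.0·24·5·450 / 1000 = 162 kN.
  Edge l_c = 55 − 27/2 = 41.5 → r_n = 140.1 kN; interior l_c = 70 − 27 = 43 → r_n = 145.1 kN.
  R_n,bearing = 1·140.1 + 1·145.1 = 285.2 kN → 0.75 × 285.2 = 214 kN.
Bearing governs: 214 kN.

214 kN (bearing governs)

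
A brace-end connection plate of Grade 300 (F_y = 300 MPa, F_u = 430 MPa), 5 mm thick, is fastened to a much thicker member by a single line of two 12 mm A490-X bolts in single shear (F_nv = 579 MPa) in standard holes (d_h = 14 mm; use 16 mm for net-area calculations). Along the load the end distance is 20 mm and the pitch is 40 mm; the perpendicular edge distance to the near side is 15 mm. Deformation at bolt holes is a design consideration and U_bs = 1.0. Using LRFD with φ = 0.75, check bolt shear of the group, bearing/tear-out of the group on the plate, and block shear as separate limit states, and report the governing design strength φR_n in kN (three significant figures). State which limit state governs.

Bolt shear: A_b = π·12²/4 = 113.1 mm²; R_n = 579 × 113.1 × 2 × 1 / 1000 = 131 kN → 0.75 × 131 = 98.2 kN.
Bearing: edge l_c = 13, r_n = 33.54 kN; interior l_c = 26, r_n = 61.92 kN; R_n = 33.54 + 1·61.92 = 95.46 kN → 71.6 kN.
Block shear: A_gv = 300, A_nv = 180, A_nt = 35 mm²; R_n = min(0.6F_uA_nv, 0.6F_yA_gv) + U_bs·F_u·A_nt = 61.49 kN → 46.1 kN.
Block shear governs: 46.1 kN.

46.1 kN (block shear governs)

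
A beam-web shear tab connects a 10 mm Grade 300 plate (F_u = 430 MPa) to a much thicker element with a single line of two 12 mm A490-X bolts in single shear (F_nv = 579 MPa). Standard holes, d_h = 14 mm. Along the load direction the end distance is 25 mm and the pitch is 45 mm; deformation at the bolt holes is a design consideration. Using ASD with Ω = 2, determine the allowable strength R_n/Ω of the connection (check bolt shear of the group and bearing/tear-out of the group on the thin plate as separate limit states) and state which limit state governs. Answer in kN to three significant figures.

65.5 kN (bolt shear governs)

Bolt shear: A_b = π·12²/4 = 113.1 mm²; R_n = 579 × 113.1 × 2 × 1 / 1000 = 131 kN → 131 / 2 = 65.5 kN.
Bearing (1.2 l_c t F_u ≤ 2.4 d t F_u): upper limit = 2.4·12·10·430 / 1000 = 123.8 kN.
  Edge l_c = 25 − 14/2 = 18 → r_n = 92.88 kN; interior l_c = 45 − 14 = 31 → r_n = 123.8 kN.
  R_n,bearing = 1·92.88 + 1·123.8 = 216.7 kN → 216.7 / 2 = 108 kN.
Bolt shear governs: 65.5 kN.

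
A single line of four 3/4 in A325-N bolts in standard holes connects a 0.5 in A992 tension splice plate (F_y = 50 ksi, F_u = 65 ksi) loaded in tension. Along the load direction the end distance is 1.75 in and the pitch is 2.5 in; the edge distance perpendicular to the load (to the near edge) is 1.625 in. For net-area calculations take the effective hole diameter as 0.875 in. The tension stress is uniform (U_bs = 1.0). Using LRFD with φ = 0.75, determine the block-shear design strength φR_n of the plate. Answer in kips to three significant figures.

Shear plane L_v = 1.75 + 3·2.5 = 9.25 in; A_gv = 9.25 × 0.5 = 4.625 in².
A_nv = (9.25 − 3.5·0.875) × 0.5 = 3.094 in².
A_nt = (1.625 − 0.5·0.875) × 0.5 = 0.5938 in².
0.6 F_u A_nv = 120.7 kips; 0.6 F_y A_gv = 138.8 kips → shear rupture governs the shear term.
R_n = 120.7 + 1.0 × 65 × 0.5938 = 159.2 kips.
Design strength φR_n = 0.75 × 159.2 = 119 kips.

119 kips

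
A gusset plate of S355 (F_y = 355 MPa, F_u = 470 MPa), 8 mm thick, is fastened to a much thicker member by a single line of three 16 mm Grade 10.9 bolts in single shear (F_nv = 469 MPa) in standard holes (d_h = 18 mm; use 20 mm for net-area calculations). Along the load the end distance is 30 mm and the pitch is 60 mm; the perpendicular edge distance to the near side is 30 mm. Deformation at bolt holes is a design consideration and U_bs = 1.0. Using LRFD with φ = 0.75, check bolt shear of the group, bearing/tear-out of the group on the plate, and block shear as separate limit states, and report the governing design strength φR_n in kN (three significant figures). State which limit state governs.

212 kN (bolt shear governs)

Bolt shear: A_b = π·16²/4 = 201.1 mm²; R_n = 469 × 201.1 × 3 × 1 / 1000 = 282.9 kN → 0.75 × 282.9 = 212 kN.
Bearing: edge l_c = 21, r_n = 94.75 kN; interior l_c = 42, r_n = 144.4 kN; R_n = 94.75 + 2·144.4 = 383.5 kN → 288 kN.
Block shear: A_gv = 1200, A_nv = 800, A_nt = 160 mm²; R_n = min(0.6F_uA_nv, 0.6F_yA_gv) + U_bs·F_u·A_nt = 300.8 kN → 226 kN.
Bolt shear governs: 212 kN.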